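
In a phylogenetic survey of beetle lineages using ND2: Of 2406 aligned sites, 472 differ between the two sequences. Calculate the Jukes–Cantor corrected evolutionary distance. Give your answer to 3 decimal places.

0.227

p = 472/2406 ≈ 0.196176.
d = −(3/4) ln(1 − 4p/3) = −0.75 ln(1 − 0.261568) = −0.75 ln(0.738432)
  = −0.75 × (-0.303226) = 0.227420 substitutions/site.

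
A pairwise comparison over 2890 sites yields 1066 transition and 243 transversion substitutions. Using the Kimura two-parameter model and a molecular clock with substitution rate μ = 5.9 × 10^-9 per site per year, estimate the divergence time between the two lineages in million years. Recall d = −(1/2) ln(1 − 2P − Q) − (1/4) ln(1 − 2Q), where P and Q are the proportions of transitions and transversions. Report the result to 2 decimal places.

P = 1066/2890 ≈ 0.368858 and Q = 243/2890 ≈ 0.084083.
Under the Kimura two-parameter model, d = −½ ln(1 − 2P − Q) − ¼ ln(1 − 2Q).
1 − 2P − Q = 0.178201, giving −½ ln(0.178201) = 0.862422.
1 − 2Q = 0.831834, giving −¼ ln(0.831834) = 0.046031.
d = 0.862422 + 0.046031 = 0.908453.
Under a molecular clock d = 2μt, so t = d/(2μ) = 0.908453 / (2 × 5.9 × 10^-9) = 76.99 million years.

76.99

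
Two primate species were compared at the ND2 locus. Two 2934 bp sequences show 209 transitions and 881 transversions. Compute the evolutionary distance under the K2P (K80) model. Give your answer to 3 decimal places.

0.522

P = 209/2934 ≈ 0.071234 and Q = 881/2934 ≈ 0.300273.
Under the Kimura two-parameter model, d = −½ ln(1 − 2P − Q) − ¼ ln(1 − 2Q).
1 − 2P − Q = 0.557259, giving −½ ln(0.557259) = 0.292363.
1 − 2Q = 0.399454, giving −¼ ln(0.399454) = 0.229414.
d = 0.292363 + 0.229414 = 0.521777.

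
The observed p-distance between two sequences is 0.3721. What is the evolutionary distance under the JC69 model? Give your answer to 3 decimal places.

0.514

d = −(3/4) ln(1 − 4p/3) = −0.75 ln(1 − 0.496133) = −0.75 ln(0.503867)
  = −0.75 × (-0.685443) = 0.514082 substitutions/site.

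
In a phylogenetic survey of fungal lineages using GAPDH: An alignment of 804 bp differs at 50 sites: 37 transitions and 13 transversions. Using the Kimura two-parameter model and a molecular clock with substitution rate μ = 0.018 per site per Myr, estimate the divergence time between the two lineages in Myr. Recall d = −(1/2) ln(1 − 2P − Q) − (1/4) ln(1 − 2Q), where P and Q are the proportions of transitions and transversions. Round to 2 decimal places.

1.82

P = 37/804 ≈ 0.04602 and Q = 13/804 ≈ 0.016169.
Under the Kimura two-parameter model, d = −½ ln(1 − 2P − Q) − ¼ ln(1 − 2Q).
1 − 2P − Q = 0.891791, giving −½ ln(0.891791) = 0.057262.
1 − 2Q = 0.967662, giving −¼ ln(0.967662) = 0.008218.
d = 0.057262 + 0.008218 = 0.065480.
Under a molecular clock d = 2μt, so t = d/(2μ) = 0.065480 / (2 × 0.018) = 1.82 Myr.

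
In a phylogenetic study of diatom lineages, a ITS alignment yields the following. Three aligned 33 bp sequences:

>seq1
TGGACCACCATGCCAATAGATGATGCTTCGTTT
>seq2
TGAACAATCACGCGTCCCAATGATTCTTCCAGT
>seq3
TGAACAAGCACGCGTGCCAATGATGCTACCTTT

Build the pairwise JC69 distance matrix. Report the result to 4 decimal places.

d(seq1,seq2) = 0.6254, d(seq1,seq3) = 0.4975, d(seq2,seq3) = 0.2082

seq1–seq2: 14/33 sites differ → p ≈ 0.424242, d = −0.75 ln(1 − 0.565656) = 0.625439 ≈ 0.6254.
seq1–seq3: 12/33 sites differ → p ≈ 0.363636, d = −0.75 ln(1 − 0.484848) = 0.497470 ≈ 0.4975.
seq2–seq3: 6/33 sites differ → p ≈ 0.181818, d = −0.75 ln(1 − 0.242424) = 0.208224 ≈ 0.2082.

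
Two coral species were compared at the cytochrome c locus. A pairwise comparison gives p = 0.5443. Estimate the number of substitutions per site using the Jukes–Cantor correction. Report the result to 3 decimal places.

d = −(3/4) ln(1 − 4p/3) = −0.75 ln(1 − 0.725733) = −0.75 ln(0.274267)
  = −0.75 × (-1.293653) = 0.970240 substitutions/site.

0.970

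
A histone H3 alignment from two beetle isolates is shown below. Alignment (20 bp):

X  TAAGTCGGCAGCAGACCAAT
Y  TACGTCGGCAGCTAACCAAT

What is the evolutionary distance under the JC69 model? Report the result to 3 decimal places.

0.167

The sequences differ at 3 of 20 sites (3, 13, 14), so p = 3/20 = 0.15.
d = −(3/4) ln(1 − 4p/3) = −0.75 ln(1 − 0.2) = −0.75 ln(0.8)
  = −0.75 × (-0.223144) = 0.167358 substitutions/site.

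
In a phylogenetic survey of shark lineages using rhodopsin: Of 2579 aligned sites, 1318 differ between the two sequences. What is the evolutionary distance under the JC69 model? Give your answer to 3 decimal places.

0.858

p = 1318/2579 ≈ 0.511051.
d = −(3/4) ln(1 − 4p/3) = −0.75 ln(1 − 0.681401) = −0.75 ln(0.318599)
  = −0.75 × (-1.143822) = 0.857867 substitutions/site.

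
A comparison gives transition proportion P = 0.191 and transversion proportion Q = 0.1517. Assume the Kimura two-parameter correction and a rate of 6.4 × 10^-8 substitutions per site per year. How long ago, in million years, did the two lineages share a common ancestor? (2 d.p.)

3.69

Under the Kimura two-parameter model, d = −½ ln(1 − 2P − Q) − ¼ ln(1 − 2Q).
1 − 2P − Q = 0.4663, giving −½ ln(0.4663) = 0.381463.
1 − 2Q = 0.6966, giving −¼ ln(0.6966) = 0.090386.
d = 0.381463 + 0.090386 = 0.471849.
Under a molecular clock d = 2μt, so t = d/(2μ) = 0.471849 / (2 × 6.4 × 10^-8) = 3.69 million years.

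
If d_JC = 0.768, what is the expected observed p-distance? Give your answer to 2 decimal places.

p = (3/4)(1 − e^(−4d/3)) = 0.75 × (1 − e^(-1.024)) = 0.75 × (1 − 0.359155) = 0.480634.

0.48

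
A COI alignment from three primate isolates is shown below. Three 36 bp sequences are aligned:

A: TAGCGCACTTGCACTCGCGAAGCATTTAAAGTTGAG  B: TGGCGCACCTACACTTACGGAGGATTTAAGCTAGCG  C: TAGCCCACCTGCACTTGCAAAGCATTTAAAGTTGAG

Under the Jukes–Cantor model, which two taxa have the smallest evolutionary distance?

A–B: 11/36 differ, p = 0.306, d = 0.392.
A–C: 4/36 differ, p = 0.111, d = 0.120.
B–C: 11/36 differ, p = 0.306, d = 0.392.
The smallest distance is between A and C.

A and C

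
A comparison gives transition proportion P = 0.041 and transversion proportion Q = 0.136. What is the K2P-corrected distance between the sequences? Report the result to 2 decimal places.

0.20

Under the Kimura two-parameter model, d = −½ ln(1 − 2P − Q) − ¼ ln(1 − 2Q).
1 − 2P − Q = 0.782, giving −½ ln(0.782) = 0.122950.
1 − 2Q = 0.728, giving −¼ ln(0.728) = 0.079364.
d = 0.122950 + 0.079364 = 0.202314.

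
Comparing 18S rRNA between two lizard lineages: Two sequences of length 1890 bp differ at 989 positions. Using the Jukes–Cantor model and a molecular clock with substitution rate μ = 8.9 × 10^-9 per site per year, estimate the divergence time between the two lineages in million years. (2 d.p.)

50.41

p = 989/1890 ≈ 0.52328.
d = −(3/4) ln(1 − 4p/3) = −0.75 ln(1 − 0.697707) = −0.75 ln(0.302293)
  = −0.75 × (-1.196359) = 0.897269 substitutions/site.
Under a molecular clock d = 2μt, so t = d/(2μ) = 0.897269 / (2 × 8.9 × 10^-9) = 50.41 million years.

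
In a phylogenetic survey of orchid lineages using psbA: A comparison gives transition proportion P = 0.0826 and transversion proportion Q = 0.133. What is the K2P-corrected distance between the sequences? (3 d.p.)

0.254

Under the Kimura two-parameter model, d = −½ ln(1 − 2P − Q) − ¼ ln(1 − 2Q).
1 − 2P − Q = 0.7018, giving −½ ln(0.7018) = 0.177053.
1 − 2Q = 0.734, giving −¼ ln(0.734) = 0.077312.
d = 0.177053 + 0.077312 = 0.254365.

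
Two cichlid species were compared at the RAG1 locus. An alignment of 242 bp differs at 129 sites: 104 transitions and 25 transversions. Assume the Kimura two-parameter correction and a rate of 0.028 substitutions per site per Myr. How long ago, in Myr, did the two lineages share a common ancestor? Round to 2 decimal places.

30.42

P = 104/242 ≈ 0.429752 and Q = 25/242 ≈ 0.103306.
Under the Kimura two-parameter model, d = −½ ln(1 − 2P − Q) − ¼ ln(1 − 2Q).
1 − 2P − Q = 0.03719, giving −½ ln(0.03719) = 1.645858.
1 − 2Q = 0.793388, giving −¼ ln(0.793388) = 0.057861.
d = 1.645858 + 0.057861 = 1.703719.
Under a molecular clock d = 2μt, so t = d/(2μ) = 1.703719 / (2 × 0.028) = 30.42 Myr.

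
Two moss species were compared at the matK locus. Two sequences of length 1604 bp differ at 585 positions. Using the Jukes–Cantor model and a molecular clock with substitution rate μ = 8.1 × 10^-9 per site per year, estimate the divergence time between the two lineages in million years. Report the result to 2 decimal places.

30.84

p = 585/1604 ≈ 0.364713.
d = −(3/4) ln(1 − 4p/3) = −0.75 ln(1 − 0.486284) = −0.75 ln(0.513716)
  = −0.75 × (-0.666085) = 0.499564 substitutions/site.
Under a molecular clock d = 2μt, so t = d/(2μ) = 0.499564 / (2 × 8.1 × 10^-9) = 30.84 million years.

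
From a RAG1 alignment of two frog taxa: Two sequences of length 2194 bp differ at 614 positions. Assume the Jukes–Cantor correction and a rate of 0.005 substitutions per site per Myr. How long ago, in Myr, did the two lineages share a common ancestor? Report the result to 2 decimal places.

p = 614/2194 ≈ 0.279854.
d = −(3/4) ln(1 − 4p/3) = −0.75 ln(1 − 0.373139) = −0.75 ln(0.626861)
  = −0.75 × (-0.467030) = 0.350273 substitutions/site.
Under a molecular clock d = 2μt, so t = d/(2μ) = 0.350273 / (2 × 0.005) = 35.03 Myr.

35.03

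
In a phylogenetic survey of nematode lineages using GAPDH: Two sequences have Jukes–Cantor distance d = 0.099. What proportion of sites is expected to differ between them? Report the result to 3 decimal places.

0.093

p = (3/4)(1 − e^(−4d/3)) = 0.75 × (1 − e^(-0.132)) = 0.75 × (1 − 0.876341) = 0.092744.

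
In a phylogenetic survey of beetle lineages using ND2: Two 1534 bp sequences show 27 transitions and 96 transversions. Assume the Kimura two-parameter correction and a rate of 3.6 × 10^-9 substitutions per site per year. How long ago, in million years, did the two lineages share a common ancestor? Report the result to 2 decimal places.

11.79

P = 27/1534 ≈ 0.017601 and Q = 96/1534 ≈ 0.062581.
Under the Kimura two-parameter model, d = −½ ln(1 − 2P − Q) − ¼ ln(1 − 2Q).
1 − 2P − Q = 0.902217, giving −½ ln(0.902217) = 0.051450.
1 − 2Q = 0.874838, giving −¼ ln(0.874838) = 0.033429.
d = 0.051450 + 0.033429 = 0.084879.
Under a molecular clock d = 2μt, so t = d/(2μ) = 0.084879 / (2 × 3.6 × 10^-9) = 11.79 million years.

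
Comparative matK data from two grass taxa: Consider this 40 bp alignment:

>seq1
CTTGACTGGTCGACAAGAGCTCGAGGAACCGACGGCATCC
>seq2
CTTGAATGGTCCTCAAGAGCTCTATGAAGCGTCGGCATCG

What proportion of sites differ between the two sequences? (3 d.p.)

The sequences differ at 8 of 40 positions (sites 6, 12, 13, 23, 25, 29, 32, 40).
p = 8/40 = 0.200.

0.200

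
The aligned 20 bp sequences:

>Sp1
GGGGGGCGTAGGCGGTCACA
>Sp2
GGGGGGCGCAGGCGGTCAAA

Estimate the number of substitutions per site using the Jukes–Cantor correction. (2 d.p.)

The sequences differ at 2 of 20 sites (9, 19), so p = 2/20 = 0.1.
d = −(3/4) ln(1 − 4p/3) = −0.75 ln(1 − 0.133333) = −0.75 ln(0.866667)
  = −0.75 × (-0.143100) = 0.107325 substitutions/site.

0.11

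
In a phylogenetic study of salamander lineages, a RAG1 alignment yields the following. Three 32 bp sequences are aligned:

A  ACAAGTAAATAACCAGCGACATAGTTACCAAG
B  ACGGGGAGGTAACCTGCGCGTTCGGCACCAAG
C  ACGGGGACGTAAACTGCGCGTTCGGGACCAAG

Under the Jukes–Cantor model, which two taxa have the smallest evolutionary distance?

B and C

A–B: 12/32 differ, p = 0.375, d = 0.520.
A–C: 13/32 differ, p = 0.406, d = 0.585.
B–C: 3/32 differ, p = 0.094, d = 0.100.
The smallest distance is between B and C.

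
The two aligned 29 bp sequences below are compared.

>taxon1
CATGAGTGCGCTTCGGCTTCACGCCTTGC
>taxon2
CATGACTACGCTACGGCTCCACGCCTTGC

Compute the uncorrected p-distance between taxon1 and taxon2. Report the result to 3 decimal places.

0.138

The sequences differ at 4 of 29 positions (sites 6, 8, 13, 19).
p = 4/29 = 0.137931… ≈ 0.138 (to 3 d.p.).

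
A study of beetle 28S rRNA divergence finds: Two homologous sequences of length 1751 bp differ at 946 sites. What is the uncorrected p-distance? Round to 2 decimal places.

0.54

p = 946/1751 = 0.540262… ≈ 0.54 (to 2 d.p.).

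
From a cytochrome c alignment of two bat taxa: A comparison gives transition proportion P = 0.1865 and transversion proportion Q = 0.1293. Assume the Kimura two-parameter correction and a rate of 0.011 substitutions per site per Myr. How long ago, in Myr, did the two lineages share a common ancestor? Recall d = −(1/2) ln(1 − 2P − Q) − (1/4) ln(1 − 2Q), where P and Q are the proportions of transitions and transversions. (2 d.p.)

Under the Kimura two-parameter model, d = −½ ln(1 − 2P − Q) − ¼ ln(1 − 2Q).
1 − 2P − Q = 0.4977, giving −½ ln(0.4977) = 0.348879.
1 − 2Q = 0.7414, giving −¼ ln(0.7414) = 0.074804.
d = 0.348879 + 0.074804 = 0.423683.
Under a molecular clock d = 2μt, so t = d/(2μ) = 0.423683 / (2 × 0.011) = 19.26 Myr.

19.26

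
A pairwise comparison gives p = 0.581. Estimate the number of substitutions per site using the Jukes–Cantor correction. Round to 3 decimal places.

1.118

d = −(3/4) ln(1 − 4p/3) = −0.75 ln(1 − 0.774667) = −0.75 ln(0.225333)
  = −0.75 × (-1.490176) = 1.117632 substitutions/site.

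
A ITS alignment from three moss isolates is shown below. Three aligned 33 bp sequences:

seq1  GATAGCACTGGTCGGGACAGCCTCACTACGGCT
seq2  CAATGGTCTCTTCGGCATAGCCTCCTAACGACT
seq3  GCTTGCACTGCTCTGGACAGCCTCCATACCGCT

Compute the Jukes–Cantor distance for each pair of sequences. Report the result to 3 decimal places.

seq1–seq2: 13/33 sites differ → p ≈ 0.393939, d = −0.75 ln(1 − 0.525252) = 0.558728 ≈ 0.559.
seq1–seq3: 7/33 sites differ → p ≈ 0.212121, d = −0.75 ln(1 − 0.282828) = 0.249330 ≈ 0.249.
seq2–seq3: 14/33 sites differ → p ≈ 0.424242, d = −0.75 ln(1 − 0.565656) = 0.625439 ≈ 0.625.

d(seq1,seq2) = 0.559, d(seq1,seq3) = 0.249, d(seq2,seq3) = 0.625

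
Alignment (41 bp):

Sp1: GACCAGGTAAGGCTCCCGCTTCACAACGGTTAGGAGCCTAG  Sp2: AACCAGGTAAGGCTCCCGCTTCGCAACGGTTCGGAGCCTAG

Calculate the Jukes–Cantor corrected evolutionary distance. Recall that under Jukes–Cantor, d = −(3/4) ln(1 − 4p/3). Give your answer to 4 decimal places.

The sequences differ at 3 of 41 sites (1, 23, 32), so p = 3/41 ≈ 0.073171.
d = −(3/4) ln(1 − 4p/3) = −0.75 ln(1 − 0.097561) = −0.75 ln(0.902439)
  = −0.75 × (-0.102654) = 0.076991 substitutions/site.

0.0770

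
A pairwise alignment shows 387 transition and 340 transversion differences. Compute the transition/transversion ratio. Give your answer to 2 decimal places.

1.14

R = 387/340 = 1.138235… ≈ 1.14 (to 2 d.p.).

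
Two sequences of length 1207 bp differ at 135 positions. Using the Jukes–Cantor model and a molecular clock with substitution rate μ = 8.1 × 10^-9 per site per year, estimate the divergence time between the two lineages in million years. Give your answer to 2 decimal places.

p = 135/1207 ≈ 0.111848.
d = −(3/4) ln(1 − 4p/3) = −0.75 ln(1 − 0.149131) = −0.75 ln(0.850869)
  = −0.75 × (-0.161497) = 0.121123 substitutions/site.
Under a molecular clock d = 2μt, so t = d/(2μ) = 0.121123 / (2 × 8.1 × 10^-9) = 7.48 million years.

7.48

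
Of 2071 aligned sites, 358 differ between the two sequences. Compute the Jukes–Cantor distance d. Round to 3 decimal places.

0.196

p = 358/2071 ≈ 0.172863.
d = −(3/4) ln(1 − 4p/3) = −0.75 ln(1 − 0.230484) = −0.75 ln(0.769516)
  = −0.75 × (-0.261994) = 0.196496 substitutions/site.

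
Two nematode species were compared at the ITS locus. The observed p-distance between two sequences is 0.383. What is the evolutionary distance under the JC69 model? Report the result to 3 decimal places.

d = −(3/4) ln(1 − 4p/3) = −0.75 ln(1 − 0.510667) = −0.75 ln(0.489333)
  = −0.75 × (-0.714712) = 0.536034 substitutions/site.

0.536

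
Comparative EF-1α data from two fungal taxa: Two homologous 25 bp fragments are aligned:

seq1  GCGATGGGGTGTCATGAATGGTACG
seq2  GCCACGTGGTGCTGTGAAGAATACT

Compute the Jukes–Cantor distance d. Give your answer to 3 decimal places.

The sequences differ at 10 of 25 sites (3, 5, 7, 12, 13, 14, 19, 20, 21, 25), so p = 10/25 = 0.4.
d = −(3/4) ln(1 − 4p/3) = −0.75 ln(1 − 0.533333) = −0.75 ln(0.466667)
  = −0.75 × (-0.762139) = 0.571604 substitutions/site.

0.572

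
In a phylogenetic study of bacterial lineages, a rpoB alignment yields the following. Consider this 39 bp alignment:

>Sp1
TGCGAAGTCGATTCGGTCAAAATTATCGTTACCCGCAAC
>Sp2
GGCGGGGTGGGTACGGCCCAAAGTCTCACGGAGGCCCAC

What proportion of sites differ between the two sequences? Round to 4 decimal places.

The sequences differ at 19 of 39 positions.
p = 19/39 = 0.487179… ≈ 0.4872 (to 4 d.p.).

0.4872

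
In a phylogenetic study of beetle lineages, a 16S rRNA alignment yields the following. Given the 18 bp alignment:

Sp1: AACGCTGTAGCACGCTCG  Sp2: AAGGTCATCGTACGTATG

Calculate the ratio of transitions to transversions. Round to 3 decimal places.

Transitions are A↔G and C↔T; transversions are all other mismatches.
Transitions: 6. Transversions: 3.
R = 6/3 = 2.000.

2.000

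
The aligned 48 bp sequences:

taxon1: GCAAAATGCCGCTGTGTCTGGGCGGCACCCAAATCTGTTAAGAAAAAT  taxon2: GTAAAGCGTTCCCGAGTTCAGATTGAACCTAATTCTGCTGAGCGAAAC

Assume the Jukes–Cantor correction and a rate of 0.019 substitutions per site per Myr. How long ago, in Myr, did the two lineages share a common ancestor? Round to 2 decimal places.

The sequences differ at 22 of 48 sites, so p = 22/48 ≈ 0.458333.
d = −(3/4) ln(1 − 4p/3) = −0.75 ln(1 − 0.611111) = −0.75 ln(0.388889)
  = −0.75 × (-0.944461) = 0.708346 substitutions/site.
Under a molecular clock d = 2μt, so t = d/(2μ) = 0.708346 / (2 × 0.019) = 18.64 Myr.

18.64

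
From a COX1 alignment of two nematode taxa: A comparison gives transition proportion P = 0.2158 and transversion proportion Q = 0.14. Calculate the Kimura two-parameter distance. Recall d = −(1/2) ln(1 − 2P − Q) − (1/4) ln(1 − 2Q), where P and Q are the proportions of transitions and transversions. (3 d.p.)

Under the Kimura two-parameter model, d = −½ ln(1 − 2P − Q) − ¼ ln(1 − 2Q).
1 − 2P − Q = 0.4284, giving −½ ln(0.4284) = 0.423849.
1 − 2Q = 0.72, giving −¼ ln(0.72) = 0.082126.
d = 0.423849 + 0.082126 = 0.505975.

0.506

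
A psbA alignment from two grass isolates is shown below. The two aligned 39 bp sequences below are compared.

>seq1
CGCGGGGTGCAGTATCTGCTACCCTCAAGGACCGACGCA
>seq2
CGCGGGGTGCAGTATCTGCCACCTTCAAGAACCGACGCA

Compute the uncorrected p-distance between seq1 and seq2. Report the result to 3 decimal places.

0.077

The sequences differ at 3 of 39 positions (sites 20, 24, 30).
p = 3/39 = 0.076923… ≈ 0.077 (to 3 d.p.).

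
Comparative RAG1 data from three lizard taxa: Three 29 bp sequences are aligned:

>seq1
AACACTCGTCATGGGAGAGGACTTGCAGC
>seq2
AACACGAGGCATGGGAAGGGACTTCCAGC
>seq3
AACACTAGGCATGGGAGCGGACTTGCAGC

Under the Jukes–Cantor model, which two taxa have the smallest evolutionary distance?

seq1 and seq3

seq1–seq2: 6/29 differ, p = 0.207, d = 0.242.
seq1–seq3: 3/29 differ, p = 0.103, d = 0.111.
seq2–seq3: 4/29 differ, p = 0.138, d = 0.152.
The smallest distance is between seq1 and seq3.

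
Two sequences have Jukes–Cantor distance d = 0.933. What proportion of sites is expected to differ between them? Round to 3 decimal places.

0.534

p = (3/4)(1 − e^(−4d/3)) = 0.75 × (1 − e^(-1.244)) = 0.75 × (1 − 0.288229) = 0.533828.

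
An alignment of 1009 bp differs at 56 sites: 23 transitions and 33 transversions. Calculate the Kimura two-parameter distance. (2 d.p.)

P = 23/1009 ≈ 0.022795 and Q = 33/1009 ≈ 0.032706.
Under the Kimura two-parameter model, d = −½ ln(1 − 2P − Q) − ¼ ln(1 − 2Q).
1 − 2P − Q = 0.921704, giving −½ ln(0.921704) = 0.040766.
1 − 2Q = 0.934588, giving −¼ ln(0.934588) = 0.016912.
d = 0.040766 + 0.016912 = 0.057678.

0.06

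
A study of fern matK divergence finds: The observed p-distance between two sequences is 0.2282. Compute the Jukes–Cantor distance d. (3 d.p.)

d = −(3/4) ln(1 − 4p/3) = −0.75 ln(1 − 0.304267) = −0.75 ln(0.695733)
  = −0.75 × (-0.362789) = 0.272092 substitutions/site.

0.272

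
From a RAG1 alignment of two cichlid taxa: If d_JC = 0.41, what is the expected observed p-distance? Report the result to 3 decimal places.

p = (3/4)(1 − e^(−4d/3)) = 0.75 × (1 − e^(-0.546667)) = 0.75 × (1 − 0.578876) = 0.315843.

0.316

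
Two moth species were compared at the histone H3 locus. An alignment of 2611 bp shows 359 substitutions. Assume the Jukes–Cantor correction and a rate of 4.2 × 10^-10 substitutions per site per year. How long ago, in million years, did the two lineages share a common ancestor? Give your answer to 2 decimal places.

p = 359/2611 ≈ 0.137495.
d = −(3/4) ln(1 − 4p/3) = −0.75 ln(1 − 0.183327) = −0.75 ln(0.816673)
  = −0.75 × (-0.202517) = 0.151888 substitutions/site.
Under a molecular clock d = 2μt, so t = d/(2μ) = 0.151888 / (2 × 4.2 × 10^-10) = 180.82 million years.

180.82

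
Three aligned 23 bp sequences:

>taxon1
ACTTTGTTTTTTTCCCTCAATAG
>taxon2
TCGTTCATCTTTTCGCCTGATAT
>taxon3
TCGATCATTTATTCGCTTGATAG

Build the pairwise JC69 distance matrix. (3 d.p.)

d(taxon1,taxon2) = 0.650, d(taxon1,taxon3) = 0.553, d(taxon2,taxon3) = 0.257

taxon1–taxon2: 10/23 sites differ → p ≈ 0.434783, d = −0.75 ln(1 − 0.579711) = 0.650110 ≈ 0.650.
taxon1–taxon3: 9/23 sites differ → p ≈ 0.391304, d = −0.75 ln(1 − 0.521739) = 0.553199 ≈ 0.553.
taxon2–taxon3: 5/23 sites differ → p ≈ 0.217391, d = −0.75 ln(1 − 0.289855) = 0.256715 ≈ 0.257.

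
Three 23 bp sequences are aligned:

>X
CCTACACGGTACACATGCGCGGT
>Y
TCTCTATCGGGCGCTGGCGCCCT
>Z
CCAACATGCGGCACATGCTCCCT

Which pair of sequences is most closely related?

X and Z

X–Y: 12/23 differ, p = 0.522, d = 0.892.
X–Z: 8/23 differ, p = 0.348, d = 0.467.
Y–Z: 10/23 differ, p = 0.435, d = 0.650.
The smallest distance is between X and Z.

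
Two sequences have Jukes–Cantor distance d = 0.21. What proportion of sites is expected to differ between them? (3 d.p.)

0.183

p = (3/4)(1 − e^(−4d/3)) = 0.75 × (1 − e^(-0.28)) = 0.75 × (1 − 0.755784) = 0.183162.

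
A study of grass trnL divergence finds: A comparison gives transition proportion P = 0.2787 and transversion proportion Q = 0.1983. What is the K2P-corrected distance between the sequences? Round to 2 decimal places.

0.83

Under the Kimura two-parameter model, d = −½ ln(1 − 2P − Q) − ¼ ln(1 − 2Q).
1 − 2P − Q = 0.2443, giving −½ ln(0.2443) = 0.704679.
1 − 2Q = 0.6034, giving −¼ ln(0.6034) = 0.126294.
d = 0.704679 + 0.126294 = 0.830973.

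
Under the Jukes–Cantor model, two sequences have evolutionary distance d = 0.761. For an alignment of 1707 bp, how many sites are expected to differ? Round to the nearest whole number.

Invert JC69: p = (3/4)(1 − e^(−4d/3)) = 0.75 × (1 − e^(-1.014667)) = 0.75 × (1 − 0.362523) = 0.478108.
Expected differing sites = pL ≈ 0.478108 × 1707 = 816.130356 ≈ 816.

816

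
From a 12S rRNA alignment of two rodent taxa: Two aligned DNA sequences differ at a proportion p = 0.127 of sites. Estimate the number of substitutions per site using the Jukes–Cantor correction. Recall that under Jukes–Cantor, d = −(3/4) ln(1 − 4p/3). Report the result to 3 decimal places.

0.139

d = −(3/4) ln(1 − 4p/3) = −0.75 ln(1 − 0.169333) = −0.75 ln(0.830667)
  = −0.75 × (-0.185526) = 0.139145 substitutions/site.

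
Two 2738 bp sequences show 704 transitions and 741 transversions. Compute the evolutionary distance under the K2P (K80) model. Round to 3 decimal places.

P = 704/2738 ≈ 0.257122 and Q = 741/2738 ≈ 0.270636.
Under the Kimura two-parameter model, d = −½ ln(1 − 2P − Q) − ¼ ln(1 − 2Q).
1 − 2P − Q = 0.21512, giving −½ ln(0.21512) = 0.768280.
1 − 2Q = 0.458728, giving −¼ ln(0.458728) = 0.194824.
d = 0.768280 + 0.194824 = 0.963104.

0.963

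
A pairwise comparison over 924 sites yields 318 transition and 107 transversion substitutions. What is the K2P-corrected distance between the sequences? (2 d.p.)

P = 318/924 ≈ 0.344156 and Q = 107/924 ≈ 0.115801.
Under the Kimura two-parameter model, d = −½ ln(1 − 2P − Q) − ¼ ln(1 − 2Q).
1 − 2P − Q = 0.195887, giving −½ ln(0.195887) = 0.815109.
1 − 2Q = 0.768398, giving −¼ ln(0.768398) = 0.065862.
d = 0.815109 + 0.065862 = 0.880971.

0.88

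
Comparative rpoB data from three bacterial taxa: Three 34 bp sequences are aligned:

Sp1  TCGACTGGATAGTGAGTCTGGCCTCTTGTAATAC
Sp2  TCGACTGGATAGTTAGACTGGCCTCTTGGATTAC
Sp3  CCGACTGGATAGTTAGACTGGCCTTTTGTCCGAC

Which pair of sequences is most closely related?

Sp1–Sp2: 4/34 differ, p = 0.118, d = 0.128.
Sp1–Sp3: 7/34 differ, p = 0.206, d = 0.241.
Sp2–Sp3: 6/34 differ, p = 0.176, d = 0.201.
The smallest distance is between Sp1 and Sp2.

Sp1 and Sp2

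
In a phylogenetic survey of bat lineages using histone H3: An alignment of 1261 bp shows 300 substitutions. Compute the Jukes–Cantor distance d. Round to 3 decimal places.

p = 300/1261 ≈ 0.237906.
d = −(3/4) ln(1 − 4p/3) = −0.75 ln(1 − 0.317208) = −0.75 ln(0.682792)
  = −0.75 × (-0.381565) = 0.286174 substitutions/site.

0.286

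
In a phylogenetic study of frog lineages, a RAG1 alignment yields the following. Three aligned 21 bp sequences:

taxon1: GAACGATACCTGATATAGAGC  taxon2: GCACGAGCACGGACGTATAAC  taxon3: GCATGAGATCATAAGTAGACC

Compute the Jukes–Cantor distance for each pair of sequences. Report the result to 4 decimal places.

d(taxon1,taxon2) = 0.6355, d(taxon1,taxon3) = 0.6355, d(taxon2,taxon3) = 0.5319

taxon1–taxon2: 9/21 sites differ → p ≈ 0.428571, d = −0.75 ln(1 − 0.571428) = 0.635472 ≈ 0.6355.
taxon1–taxon3: 9/21 sites differ → p ≈ 0.428571, d = −0.75 ln(1 − 0.571428) = 0.635472 ≈ 0.6355.
taxon2–taxon3: 8/21 sites differ → p ≈ 0.380952, d = −0.75 ln(1 − 0.507936) = 0.531860 ≈ 0.5319.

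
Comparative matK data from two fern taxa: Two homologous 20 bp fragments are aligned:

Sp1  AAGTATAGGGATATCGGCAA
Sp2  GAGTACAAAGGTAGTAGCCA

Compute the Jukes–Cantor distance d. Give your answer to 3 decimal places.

0.687

The sequences differ at 9 of 20 sites (1, 6, 8, 9, 11, 14, 15, 16, 19), so p = 9/20 = 0.45.
d = −(3/4) ln(1 − 4p/3) = −0.75 ln(1 − 0.6) = −0.75 ln(0.4)
  = −0.75 × (-0.916291) = 0.687218 substitutions/site.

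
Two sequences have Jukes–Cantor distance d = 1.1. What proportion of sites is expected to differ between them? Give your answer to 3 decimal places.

0.577

p = (3/4)(1 − e^(−4d/3)) = 0.75 × (1 − e^(-1.466667)) = 0.75 × (1 − 0.230693) = 0.576980.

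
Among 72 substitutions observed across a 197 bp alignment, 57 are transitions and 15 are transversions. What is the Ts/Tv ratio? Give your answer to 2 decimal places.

3.80

R = 57/15 = 3.80.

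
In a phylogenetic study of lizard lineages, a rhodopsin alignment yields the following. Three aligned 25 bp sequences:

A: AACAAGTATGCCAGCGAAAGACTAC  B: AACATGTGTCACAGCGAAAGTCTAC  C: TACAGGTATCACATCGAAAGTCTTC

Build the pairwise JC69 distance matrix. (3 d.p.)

d(A,B) = 0.233, d(A,C) = 0.351, d(B,C) = 0.233

A–B: 5/25 sites differ → p = 0.2, d = −0.75 ln(1 − 0.266667) = 0.232617 ≈ 0.233.
A–C: 7/25 sites differ → p = 0.28, d = −0.75 ln(1 − 0.373333) = 0.350505 ≈ 0.351.
B–C: 5/25 sites differ → p = 0.2, d = −0.75 ln(1 − 0.266667) = 0.232617 ≈ 0.233.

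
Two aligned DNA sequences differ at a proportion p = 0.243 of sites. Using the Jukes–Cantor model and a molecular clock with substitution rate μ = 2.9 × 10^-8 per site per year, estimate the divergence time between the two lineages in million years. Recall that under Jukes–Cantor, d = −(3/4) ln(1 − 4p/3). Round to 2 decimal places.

5.06

d = −(3/4) ln(1 − 4p/3) = −0.75 ln(1 − 0.324) = −0.75 ln(0.676)
  = −0.75 × (-0.391562) = 0.293672 substitutions/site.
Under a molecular clock d = 2μt, so t = d/(2μ) = 0.293672 / (2 × 2.9 × 10^-8) = 5.06 million years.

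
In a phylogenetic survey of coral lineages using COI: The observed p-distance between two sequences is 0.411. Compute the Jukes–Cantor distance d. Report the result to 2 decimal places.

d = −(3/4) ln(1 − 4p/3) = −0.75 ln(1 − 0.548) = −0.75 ln(0.452)
  = −0.75 × (-0.794073) = 0.595555 substitutions/site.

0.60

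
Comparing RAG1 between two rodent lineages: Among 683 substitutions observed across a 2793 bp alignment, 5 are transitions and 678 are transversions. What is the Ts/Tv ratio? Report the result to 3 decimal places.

0.007

R = 5/678 = 0.007374… ≈ 0.007 (to 3 d.p.).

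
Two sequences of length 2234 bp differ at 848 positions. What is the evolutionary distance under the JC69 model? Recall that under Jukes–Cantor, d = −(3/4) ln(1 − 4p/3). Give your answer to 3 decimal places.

p = 848/2234 ≈ 0.379588.
d = −(3/4) ln(1 − 4p/3) = −0.75 ln(1 − 0.506117) = −0.75 ln(0.493883)
  = −0.75 × (-0.705457) = 0.529093 substitutions/site.

0.529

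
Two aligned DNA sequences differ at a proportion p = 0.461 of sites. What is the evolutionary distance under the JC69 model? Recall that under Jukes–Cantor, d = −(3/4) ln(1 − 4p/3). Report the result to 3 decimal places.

0.715

d = −(3/4) ln(1 − 4p/3) = −0.75 ln(1 − 0.614667) = −0.75 ln(0.385333)
  = −0.75 × (-0.953647) = 0.715235 substitutions/site.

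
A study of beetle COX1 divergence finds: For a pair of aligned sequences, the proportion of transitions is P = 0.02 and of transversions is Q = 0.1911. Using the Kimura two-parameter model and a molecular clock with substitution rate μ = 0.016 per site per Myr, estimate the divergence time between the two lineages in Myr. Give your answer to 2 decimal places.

7.87

Under the Kimura two-parameter model, d = −½ ln(1 − 2P − Q) − ¼ ln(1 − 2Q).
1 − 2P − Q = 0.7689, giving −½ ln(0.7689) = 0.131397.
1 − 2Q = 0.6178, giving −¼ ln(0.6178) = 0.120398.
d = 0.131397 + 0.120398 = 0.251795.
Under a molecular clock d = 2μt, so t = d/(2μ) = 0.251795 / (2 × 0.016) = 7.87 Myr.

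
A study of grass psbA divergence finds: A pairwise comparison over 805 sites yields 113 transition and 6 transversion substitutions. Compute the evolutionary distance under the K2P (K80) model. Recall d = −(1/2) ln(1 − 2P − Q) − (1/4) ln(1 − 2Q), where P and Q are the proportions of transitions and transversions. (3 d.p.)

P = 113/805 ≈ 0.140373 and Q = 6/805 ≈ 0.007453.
Under the Kimura two-parameter model, d = −½ ln(1 − 2P − Q) − ¼ ln(1 − 2Q).
1 − 2P − Q = 0.711801, giving −½ ln(0.711801) = 0.169978.
1 − 2Q = 0.985094, giving −¼ ln(0.985094) = 0.003755.
d = 0.169978 + 0.003755 = 0.173733.

0.174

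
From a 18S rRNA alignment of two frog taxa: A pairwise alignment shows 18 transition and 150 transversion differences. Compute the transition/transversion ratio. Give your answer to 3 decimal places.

R = 18/150 = 0.120.

0.120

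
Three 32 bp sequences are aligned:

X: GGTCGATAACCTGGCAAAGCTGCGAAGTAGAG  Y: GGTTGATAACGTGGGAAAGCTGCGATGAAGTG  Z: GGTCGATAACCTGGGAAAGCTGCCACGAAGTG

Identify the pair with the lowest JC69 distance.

X–Y: 6/32 differ, p = 0.188, d = 0.216.
X–Z: 5/32 differ, p = 0.156, d = 0.175.
Y–Z: 4/32 differ, p = 0.125, d = 0.137.
The smallest distance is between Y and Z.

Y and Z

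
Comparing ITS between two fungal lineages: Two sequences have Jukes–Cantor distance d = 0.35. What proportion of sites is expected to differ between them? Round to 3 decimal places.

0.280

p = (3/4)(1 − e^(−4d/3)) = 0.75 × (1 − e^(-0.466667)) = 0.75 × (1 − 0.627089) = 0.279683.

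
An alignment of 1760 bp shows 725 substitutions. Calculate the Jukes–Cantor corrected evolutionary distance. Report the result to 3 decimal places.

p = 725/1760 ≈ 0.411932.
d = −(3/4) ln(1 − 4p/3) = −0.75 ln(1 − 0.549243) = −0.75 ln(0.450757)
  = −0.75 × (-0.796827) = 0.597620 substitutions/site.

0.598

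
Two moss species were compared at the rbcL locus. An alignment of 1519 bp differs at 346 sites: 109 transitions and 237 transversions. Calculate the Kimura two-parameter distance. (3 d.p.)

P = 109/1519 ≈ 0.071758 and Q = 237/1519 ≈ 0.156024.
Under the Kimura two-parameter model, d = −½ ln(1 − 2P − Q) − ¼ ln(1 − 2Q).
1 − 2P − Q = 0.70046, giving −½ ln(0.70046) = 0.178009.
1 − 2Q = 0.687952, giving −¼ ln(0.687952) = 0.093509.
d = 0.178009 + 0.093509 = 0.271518.

0.272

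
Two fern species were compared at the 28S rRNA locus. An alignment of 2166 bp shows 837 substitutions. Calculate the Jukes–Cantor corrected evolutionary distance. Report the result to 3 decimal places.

0.543

p = 837/2166 ≈ 0.386427.
d = −(3/4) ln(1 − 4p/3) = −0.75 ln(1 − 0.515236) = −0.75 ln(0.484764)
  = −0.75 × (-0.724093) = 0.543070 substitutions/site.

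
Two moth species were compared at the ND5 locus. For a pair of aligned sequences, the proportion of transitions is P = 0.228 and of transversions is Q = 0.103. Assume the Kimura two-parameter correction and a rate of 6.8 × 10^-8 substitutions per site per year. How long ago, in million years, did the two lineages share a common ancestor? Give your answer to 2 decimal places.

3.43

Under the Kimura two-parameter model, d = −½ ln(1 − 2P − Q) − ¼ ln(1 − 2Q).
1 − 2P − Q = 0.441, giving −½ ln(0.441) = 0.409355.
1 − 2Q = 0.794, giving −¼ ln(0.794) = 0.057668.
d = 0.409355 + 0.057668 = 0.467023.
Under a molecular clock d = 2μt, so t = d/(2μ) = 0.467023 / (2 × 6.8 × 10^-8) = 3.43 million years.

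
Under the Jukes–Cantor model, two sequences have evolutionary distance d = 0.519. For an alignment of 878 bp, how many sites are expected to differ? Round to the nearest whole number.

Invert JC69: p = (3/4)(1 − e^(−4d/3)) = 0.75 × (1 − e^(-0.692)) = 0.75 × (1 − 0.500574) = 0.374570.
Expected differing sites = pL ≈ 0.374570 × 878 = 328.87246 ≈ 329.

329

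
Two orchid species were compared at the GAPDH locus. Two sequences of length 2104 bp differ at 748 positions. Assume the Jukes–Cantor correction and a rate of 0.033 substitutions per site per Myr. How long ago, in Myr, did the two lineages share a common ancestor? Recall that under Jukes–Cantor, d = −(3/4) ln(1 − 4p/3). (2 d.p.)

p = 748/2104 ≈ 0.355513.
d = −(3/4) ln(1 − 4p/3) = −0.75 ln(1 − 0.474017) = −0.75 ln(0.525983)
  = −0.75 × (-0.642486) = 0.481865 substitutions/site.
Under a molecular clock d = 2μt, so t = d/(2μ) = 0.481865 / (2 × 0.033) = 7.30 Myr.

7.30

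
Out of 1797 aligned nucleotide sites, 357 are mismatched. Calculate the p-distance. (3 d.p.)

0.199

p = 357/1797 = 0.198664… ≈ 0.199 (to 3 d.p.).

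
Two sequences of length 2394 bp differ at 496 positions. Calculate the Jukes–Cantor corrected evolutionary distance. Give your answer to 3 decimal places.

0.242

p = 496/2394 ≈ 0.207185.
d = −(3/4) ln(1 − 4p/3) = −0.75 ln(1 − 0.276247) = −0.75 ln(0.723753)
  = −0.75 × (-0.323305) = 0.242479 substitutions/site.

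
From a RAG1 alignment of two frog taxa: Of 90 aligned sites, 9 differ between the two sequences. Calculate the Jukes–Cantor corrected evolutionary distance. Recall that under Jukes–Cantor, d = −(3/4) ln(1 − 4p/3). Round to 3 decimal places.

0.107

p = 9/90 = 0.1.
d = −(3/4) ln(1 − 4p/3) = −0.75 ln(1 − 0.133333) = −0.75 ln(0.866667)
  = −0.75 × (-0.143100) = 0.107325 substitutions/site.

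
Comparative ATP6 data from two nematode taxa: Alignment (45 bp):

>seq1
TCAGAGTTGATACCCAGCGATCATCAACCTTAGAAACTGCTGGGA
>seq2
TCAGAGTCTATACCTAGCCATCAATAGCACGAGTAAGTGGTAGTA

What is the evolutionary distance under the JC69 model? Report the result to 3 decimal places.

0.441

The sequences differ at 15 of 45 sites, so p = 15/45 ≈ 0.333333.
d = −(3/4) ln(1 − 4p/3) = −0.75 ln(1 − 0.444444) = −0.75 ln(0.555556)
  = −0.75 × (-0.587786) = 0.440840 substitutions/site.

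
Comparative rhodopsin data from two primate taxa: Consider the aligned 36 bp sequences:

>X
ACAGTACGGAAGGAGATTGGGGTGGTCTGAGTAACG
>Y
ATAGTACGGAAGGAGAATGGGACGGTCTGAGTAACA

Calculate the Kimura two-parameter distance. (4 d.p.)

Of 36 sites, 4 differences are transitions and 1 are transversions, so P = 4/36 ≈ 0.111111 and Q = 1/36 ≈ 0.027778.
Under the Kimura two-parameter model, d = −½ ln(1 − 2P − Q) − ¼ ln(1 − 2Q).
1 − 2P − Q = 0.75, giving −½ ln(0.75) = 0.143841.
1 − 2Q = 0.944444, giving −¼ ln(0.944444) = 0.014290.
d = 0.143841 + 0.014290 = 0.158131.

0.1581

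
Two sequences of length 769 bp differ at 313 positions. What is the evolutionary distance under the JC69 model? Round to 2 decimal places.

p = 313/769 ≈ 0.407022.
d = −(3/4) ln(1 − 4p/3) = −0.75 ln(1 − 0.542696) = −0.75 ln(0.457304)
  = −0.75 × (-0.782407) = 0.586805 substitutions/site.

0.59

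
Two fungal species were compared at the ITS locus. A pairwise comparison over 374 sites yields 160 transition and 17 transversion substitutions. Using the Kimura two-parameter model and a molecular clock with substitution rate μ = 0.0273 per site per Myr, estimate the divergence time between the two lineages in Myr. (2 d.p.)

21.62

P = 160/374 ≈ 0.427807 and Q = 17/374 ≈ 0.045455.
Under the Kimura two-parameter model, d = −½ ln(1 − 2P − Q) − ¼ ln(1 − 2Q).
1 − 2P − Q = 0.098931, giving −½ ln(0.098931) = 1.156666.
1 − 2Q = 0.90909, giving −¼ ln(0.90909) = 0.023828.
d = 1.156666 + 0.023828 = 1.180494.
Under a molecular clock d = 2μt, so t = d/(2μ) = 1.180494 / (2 × 0.0273) = 21.62 Myr.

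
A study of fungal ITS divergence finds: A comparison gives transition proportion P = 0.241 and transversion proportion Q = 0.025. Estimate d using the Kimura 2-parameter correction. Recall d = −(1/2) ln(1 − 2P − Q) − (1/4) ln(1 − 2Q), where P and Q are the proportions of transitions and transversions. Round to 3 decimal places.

Under the Kimura two-parameter model, d = −½ ln(1 − 2P − Q) − ¼ ln(1 − 2Q).
1 − 2P − Q = 0.493, giving −½ ln(0.493) = 0.353623.
1 − 2Q = 0.95, giving −¼ ln(0.95) = 0.012823.
d = 0.353623 + 0.012823 = 0.366446.

0.366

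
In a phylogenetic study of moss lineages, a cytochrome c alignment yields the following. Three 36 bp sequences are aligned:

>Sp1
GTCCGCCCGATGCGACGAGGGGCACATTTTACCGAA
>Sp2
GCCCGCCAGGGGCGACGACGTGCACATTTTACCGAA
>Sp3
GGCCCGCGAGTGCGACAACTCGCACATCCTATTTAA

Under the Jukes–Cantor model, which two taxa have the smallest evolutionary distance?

Sp1–Sp2: 6/36 differ, p = 0.167, d = 0.188.
Sp1–Sp3: 15/36 differ, p = 0.417, d = 0.608.
Sp2–Sp3: 14/36 differ, p = 0.389, d = 0.548.
The smallest distance is between Sp1 and Sp2.

Sp1 and Sp2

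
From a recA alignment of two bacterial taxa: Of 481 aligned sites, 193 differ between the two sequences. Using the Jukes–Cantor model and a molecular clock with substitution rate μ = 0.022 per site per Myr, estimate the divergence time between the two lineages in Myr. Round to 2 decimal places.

p = 193/481 ≈ 0.401247.
d = −(3/4) ln(1 − 4p/3) = −0.75 ln(1 − 0.534996) = −0.75 ln(0.465004)
  = −0.75 × (-0.765709) = 0.574282 substitutions/site.
Under a molecular clock d = 2μt, so t = d/(2μ) = 0.574282 / (2 × 0.022) = 13.05 Myr.

13.05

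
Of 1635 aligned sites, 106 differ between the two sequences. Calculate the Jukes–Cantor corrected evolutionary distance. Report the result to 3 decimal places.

p = 106/1635 ≈ 0.064832.
d = −(3/4) ln(1 − 4p/3) = −0.75 ln(1 − 0.086443) = −0.75 ln(0.913557)
  = −0.75 × (-0.090410) = 0.067808 substitutions/site.

0.068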